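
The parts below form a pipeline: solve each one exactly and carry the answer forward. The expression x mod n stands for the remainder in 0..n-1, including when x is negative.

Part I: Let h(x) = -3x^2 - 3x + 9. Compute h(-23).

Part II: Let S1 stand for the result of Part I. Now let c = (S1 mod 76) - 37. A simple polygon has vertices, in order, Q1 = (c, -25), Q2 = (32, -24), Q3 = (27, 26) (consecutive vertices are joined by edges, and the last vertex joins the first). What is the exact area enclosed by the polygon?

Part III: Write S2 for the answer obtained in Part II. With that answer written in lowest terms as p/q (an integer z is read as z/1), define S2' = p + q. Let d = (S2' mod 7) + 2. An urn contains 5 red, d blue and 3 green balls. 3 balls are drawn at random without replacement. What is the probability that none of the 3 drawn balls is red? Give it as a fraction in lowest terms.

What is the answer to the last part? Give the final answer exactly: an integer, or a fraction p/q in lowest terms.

Part I: -3*(-23)^2 - 3*(-23)^1 + 9 = (-1587) + (69) + (9) = -1509; answer -1509
Part II: S1 = -1509; c = -26; cross terms: (-26*-24 - 32*-25)=1424, (32*26 - 27*-24)=1480, (27*-25 - -26*26)=1; twice the area = |2905| = 2905; area = 2905/2; answer 2905/2
Part III: S2 = 2905/2; threaded value p + q = 2907; d = 4; total draws C(12,3) = 220; favorable C(7,3) = 35; P = 7/44; answer 7/44

7/44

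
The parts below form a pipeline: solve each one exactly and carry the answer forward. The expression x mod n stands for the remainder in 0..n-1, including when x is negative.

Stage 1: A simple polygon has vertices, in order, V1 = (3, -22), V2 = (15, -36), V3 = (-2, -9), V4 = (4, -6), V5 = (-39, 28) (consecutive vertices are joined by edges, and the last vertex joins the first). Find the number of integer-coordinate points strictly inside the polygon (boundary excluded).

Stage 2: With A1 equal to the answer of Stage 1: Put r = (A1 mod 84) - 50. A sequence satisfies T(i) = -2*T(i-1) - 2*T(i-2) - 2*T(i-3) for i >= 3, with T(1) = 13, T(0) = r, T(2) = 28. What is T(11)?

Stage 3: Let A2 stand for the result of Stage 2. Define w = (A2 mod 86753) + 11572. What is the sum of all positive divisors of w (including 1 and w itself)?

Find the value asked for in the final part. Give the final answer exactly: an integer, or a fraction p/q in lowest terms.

26880

Stage 1: cross terms: (3*-36 - 15*-22)=222, (15*-9 - -2*-36)=-207, (-2*-6 - 4*-9)=48, (4*28 - -39*-6)=-122, (-39*-22 - 3*28)=774; twice the area = |715| = 715; area = 715/2; boundary points = 2 + 1 + 3 + 1 + 2 = 9; strictly interior points = area - boundary/2 + 1 = 354; answer 354
Stage 2: A1 = 354; r = -32; T(3) = -2*(28) - 2*(13) - 2*(-32) = -18; iterating: T(3)=-18, T(4)=-46, T(5)=72, T(6)=-16, T(7)=-20, T(8)=-72, T(9)=216, T(10)=-248, T(11)=208; answer 208
Stage 3: A2 = 208; w = 11780; 11780 = 2^2 * 5 * 19 * 31; sigma = (1 + 2 + 4) * (1 + 5) * (1 + 19) * (1 + 31) = 7 * 6 * 20 * 32 = 26880; answer 26880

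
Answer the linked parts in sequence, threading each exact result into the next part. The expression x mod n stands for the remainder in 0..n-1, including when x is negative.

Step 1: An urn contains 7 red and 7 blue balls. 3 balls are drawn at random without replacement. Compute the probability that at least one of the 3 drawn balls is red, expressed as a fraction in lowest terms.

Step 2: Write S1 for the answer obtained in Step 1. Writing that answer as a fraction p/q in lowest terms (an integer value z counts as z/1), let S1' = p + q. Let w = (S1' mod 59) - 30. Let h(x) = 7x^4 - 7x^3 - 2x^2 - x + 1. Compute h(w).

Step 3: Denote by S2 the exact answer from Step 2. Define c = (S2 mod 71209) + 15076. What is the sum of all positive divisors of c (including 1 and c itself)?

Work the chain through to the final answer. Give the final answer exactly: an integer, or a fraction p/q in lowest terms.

Step 1: total draws C(14,3) = 364; complement C(7,3) = 35; favorable 364 - 35 = 329; P = 47/52; answer 47/52
Step 2: S1 = 47/52; threaded value p + q = 99; w = 10; 7*(10)^4 - 7*(10)^3 - 2*(10)^2 - 1*(10)^1 + 1 = (70000) + (-7000) + (-200) + (-10) + (1) = 62791; answer 62791
Step 3: S2 = 62791; c = 77867; 77867 is prime, so its only divisors are 1 and 77867; sigma = 1 + 77867 = 77868; answer 77868

77868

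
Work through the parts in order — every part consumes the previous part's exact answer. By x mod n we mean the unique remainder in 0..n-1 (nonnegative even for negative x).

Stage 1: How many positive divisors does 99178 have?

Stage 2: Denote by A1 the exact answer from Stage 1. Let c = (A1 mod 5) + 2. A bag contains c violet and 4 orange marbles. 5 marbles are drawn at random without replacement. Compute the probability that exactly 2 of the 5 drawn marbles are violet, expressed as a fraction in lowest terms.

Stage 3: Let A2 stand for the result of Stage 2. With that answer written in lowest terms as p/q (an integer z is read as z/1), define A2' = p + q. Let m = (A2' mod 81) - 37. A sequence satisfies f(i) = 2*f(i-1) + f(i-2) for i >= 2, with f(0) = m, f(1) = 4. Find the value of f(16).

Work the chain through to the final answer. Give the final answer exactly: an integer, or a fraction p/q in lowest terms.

Stage 1: 99178 = 2 * 17 * 2917; number of divisors = (1+1) * (1+1) * (1+1) = 8; answer 8
Stage 2: A1 = 8; c = 5; total draws C(9,5) = 126; favorable C(5,2)*C(4,3) = 40; P = 20/63; answer 20/63
Stage 3: A2 = 20/63; threaded value p + q = 83; m = -35; f(2) = 2*(4) + 1*(-35) = -27; iterating: f(2)=-27, f(3)=-50, f(4)=-127, f(5)=-304, f(6)=-735, f(7)=-1774, f(8)=-4283, f(9)=-10340, f(10)=-24963, f(11)=-60266, f(12)=-145495, f(13)=-351256, f(14)=-848007, f(15)=-2047270, f(16)=-4942547; answer -4942547

-4942547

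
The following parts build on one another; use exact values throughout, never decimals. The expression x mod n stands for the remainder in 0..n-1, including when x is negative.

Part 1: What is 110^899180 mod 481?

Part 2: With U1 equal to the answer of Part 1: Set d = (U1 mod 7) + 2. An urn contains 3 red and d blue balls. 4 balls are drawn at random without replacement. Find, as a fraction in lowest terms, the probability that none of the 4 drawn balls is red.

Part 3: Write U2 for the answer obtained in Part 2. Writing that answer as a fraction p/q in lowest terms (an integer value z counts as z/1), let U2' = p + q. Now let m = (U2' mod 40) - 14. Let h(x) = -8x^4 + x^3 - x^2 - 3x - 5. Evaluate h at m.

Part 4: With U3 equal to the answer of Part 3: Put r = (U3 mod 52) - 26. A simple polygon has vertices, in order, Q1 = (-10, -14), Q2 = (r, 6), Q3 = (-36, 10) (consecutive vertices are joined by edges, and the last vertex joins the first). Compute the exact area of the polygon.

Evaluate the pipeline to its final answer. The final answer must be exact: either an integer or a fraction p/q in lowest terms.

Part 1: squarings mod 481: 110^1=110, 110^2=75, 110^4=334, 110^8=445, 110^16=334, 110^32=445, 110^64=334, 110^128=445, 110^256=334, 110^512=445, 110^1024=334, 110^2048=445, 110^4096=334, 110^8192=445, 110^16384=334, 110^32768=445, 110^65536=334, 110^131072=445, 110^262144=334, 110^524288=445; 110^899180 = 110^4 * 110^8 * 110^32 * 110^64 * 110^2048 * 110^4096 * 110^8192 * 110^32768 * 110^65536 * 110^262144 * 110^524288 = 445 (mod 481); answer 445
Part 2: U1 = 445; d = 6; total draws C(9,4) = 126; favorable C(6,4) = 15; P = 5/42; answer 5/42
Part 3: U2 = 5/42; threaded value p + q = 47; m = -7; -8*(-7)^4 + 1*(-7)^3 - 1*(-7)^2 - 3*(-7)^1 - 5 = (-19208) + (-343) + (-49) + (21) + (-5) = -19584; answer -19584
Part 4: U3 = -19584; r = -6; cross terms: (-10*6 - -6*-14)=-144, (-6*10 - -36*6)=156, (-36*-14 - -10*10)=604; twice the area = |616| = 616; area = 308; answer 308

308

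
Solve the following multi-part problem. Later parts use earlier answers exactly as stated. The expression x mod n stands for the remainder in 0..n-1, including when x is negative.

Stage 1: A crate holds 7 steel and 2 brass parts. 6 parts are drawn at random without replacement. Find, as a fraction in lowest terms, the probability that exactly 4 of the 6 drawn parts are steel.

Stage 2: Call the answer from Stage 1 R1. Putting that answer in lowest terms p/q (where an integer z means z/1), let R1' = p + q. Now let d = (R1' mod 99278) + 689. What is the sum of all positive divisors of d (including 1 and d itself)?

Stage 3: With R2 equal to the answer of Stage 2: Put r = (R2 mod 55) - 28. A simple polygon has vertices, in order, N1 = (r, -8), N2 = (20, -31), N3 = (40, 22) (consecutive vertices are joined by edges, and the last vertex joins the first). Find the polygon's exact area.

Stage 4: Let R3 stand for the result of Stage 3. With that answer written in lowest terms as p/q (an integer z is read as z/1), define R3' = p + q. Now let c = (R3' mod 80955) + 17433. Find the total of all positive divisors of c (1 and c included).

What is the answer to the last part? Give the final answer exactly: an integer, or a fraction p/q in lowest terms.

29310

Stage 1: total draws C(9,6) = 84; favorable C(7,4)*C(2,2) = 35; P = 5/12; answer 5/12
Stage 2: R1 = 5/12; threaded value p + q = 17; d = 706; 706 = 2 * 353; sigma = (1 + 2) * (1 + 353) = 3 * 354 = 1062; answer 1062
Stage 3: R2 = 1062; r = -11; cross terms: (-11*-31 - 20*-8)=501, (20*22 - 40*-31)=1680, (40*-8 - -11*22)=-78; twice the area = |2103| = 2103; area = 2103/2; answer 2103/2
Stage 4: R3 = 2103/2; threaded value p + q = 2105; c = 19538; 19538 = 2 * 9769; sigma = (1 + 2) * (1 + 9769) = 3 * 9770 = 29310; answer 29310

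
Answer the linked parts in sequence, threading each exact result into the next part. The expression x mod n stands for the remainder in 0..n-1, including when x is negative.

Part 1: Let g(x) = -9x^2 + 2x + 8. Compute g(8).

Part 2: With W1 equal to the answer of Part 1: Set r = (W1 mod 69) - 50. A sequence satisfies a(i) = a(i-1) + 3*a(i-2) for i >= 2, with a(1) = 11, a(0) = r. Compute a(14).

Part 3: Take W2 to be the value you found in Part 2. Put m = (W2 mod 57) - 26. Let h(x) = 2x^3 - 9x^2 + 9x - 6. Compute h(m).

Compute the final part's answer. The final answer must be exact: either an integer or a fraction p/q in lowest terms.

-2274

Part 1: -9*(8)^2 + 2*(8)^1 + 8 = (-576) + (16) + (8) = -552; answer -552
Part 2: W1 = -552; r = -50; a(2) = 1*(11) + 3*(-50) = -139; iterating: a(2)=-139, a(3)=-106, a(4)=-523, a(5)=-841, a(6)=-2410, a(7)=-4933, a(8)=-12163, a(9)=-26962, a(10)=-63451, a(11)=-144337, a(12)=-334690, a(13)=-767701, a(14)=-1771771; answer -1771771
Part 3: W2 = -1771771; m = -9; 2*(-9)^3 - 9*(-9)^2 + 9*(-9)^1 - 6 = (-1458) + (-729) + (-81) + (-6) = -2274; answer -2274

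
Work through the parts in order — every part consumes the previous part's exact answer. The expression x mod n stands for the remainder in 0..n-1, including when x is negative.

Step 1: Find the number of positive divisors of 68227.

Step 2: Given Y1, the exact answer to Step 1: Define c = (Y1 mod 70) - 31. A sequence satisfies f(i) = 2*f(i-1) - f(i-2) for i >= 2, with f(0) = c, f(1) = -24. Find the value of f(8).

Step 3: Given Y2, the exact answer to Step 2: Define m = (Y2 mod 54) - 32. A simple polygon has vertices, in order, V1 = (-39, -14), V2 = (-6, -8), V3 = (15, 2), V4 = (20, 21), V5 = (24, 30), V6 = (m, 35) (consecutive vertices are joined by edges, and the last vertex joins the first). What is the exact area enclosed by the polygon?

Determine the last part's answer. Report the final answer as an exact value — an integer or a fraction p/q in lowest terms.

1918

Step 1: 68227 is prime, so its only divisors are 1 and 68227; count = 2; answer 2
Step 2: Y1 = 2; c = -29; f(2) = 2*(-24) - 1*(-29) = -19; iterating: f(2)=-19, f(3)=-14, f(4)=-9, f(5)=-4, f(6)=1, f(7)=6, f(8)=11; answer 11
Step 3: Y2 = 11; m = -21; cross terms: (-39*-8 - -6*-14)=228, (-6*2 - 15*-8)=108, (15*21 - 20*2)=275, (20*30 - 24*21)=96, (24*35 - -21*30)=1470, (-21*-14 - -39*35)=1659; twice the area = |3836| = 3836; area = 1918; answer 1918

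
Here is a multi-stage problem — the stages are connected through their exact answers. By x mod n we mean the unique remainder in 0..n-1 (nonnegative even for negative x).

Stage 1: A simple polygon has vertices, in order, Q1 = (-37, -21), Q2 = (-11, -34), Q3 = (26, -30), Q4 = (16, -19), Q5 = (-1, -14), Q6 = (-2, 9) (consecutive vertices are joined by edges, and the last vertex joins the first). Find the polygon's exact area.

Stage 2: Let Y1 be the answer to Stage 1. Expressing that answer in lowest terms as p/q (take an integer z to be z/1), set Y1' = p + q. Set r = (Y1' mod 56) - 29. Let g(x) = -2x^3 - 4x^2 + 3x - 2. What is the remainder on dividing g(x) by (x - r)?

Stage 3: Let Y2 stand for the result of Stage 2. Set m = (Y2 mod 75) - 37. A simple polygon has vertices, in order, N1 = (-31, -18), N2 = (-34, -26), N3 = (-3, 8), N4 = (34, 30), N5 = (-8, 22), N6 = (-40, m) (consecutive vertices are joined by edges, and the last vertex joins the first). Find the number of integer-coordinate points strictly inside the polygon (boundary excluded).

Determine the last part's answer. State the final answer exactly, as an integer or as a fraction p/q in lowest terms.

Stage 1: cross terms: (-37*-34 - -11*-21)=1027, (-11*-30 - 26*-34)=1214, (26*-19 - 16*-30)=-14, (16*-14 - -1*-19)=-243, (-1*9 - -2*-14)=-37, (-2*-21 - -37*9)=375; twice the area = |2322| = 2322; area = 1161; answer 1161
Stage 2: Y1 = 1161; threaded value p + q = 1162; r = 13; remainder = value at the root: -2*(13)^3 - 4*(13)^2 + 3*(13)^1 - 2 = (-4394) + (-676) + (39) + (-2) = -5033; answer -5033
Stage 3: Y2 = -5033; m = 30; cross terms: (-31*-26 - -34*-18)=194, (-34*8 - -3*-26)=-350, (-3*30 - 34*8)=-362, (34*22 - -8*30)=988, (-8*30 - -40*22)=640, (-40*-18 - -31*30)=1650; twice the area = |2760| = 2760; area = 1380; boundary points = 1 + 1 + 1 + 2 + 8 + 3 = 16; strictly interior points = area - boundary/2 + 1 = 1373; answer 1373

1373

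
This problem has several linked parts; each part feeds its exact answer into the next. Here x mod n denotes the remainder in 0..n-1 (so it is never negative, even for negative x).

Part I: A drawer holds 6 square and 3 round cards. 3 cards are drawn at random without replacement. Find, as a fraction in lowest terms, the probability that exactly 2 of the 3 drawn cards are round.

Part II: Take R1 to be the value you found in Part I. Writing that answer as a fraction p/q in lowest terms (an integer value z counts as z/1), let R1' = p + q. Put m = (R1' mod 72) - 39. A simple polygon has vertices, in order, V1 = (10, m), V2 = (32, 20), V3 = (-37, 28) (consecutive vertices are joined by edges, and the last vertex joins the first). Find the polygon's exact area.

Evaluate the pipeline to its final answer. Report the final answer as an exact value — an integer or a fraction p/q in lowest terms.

1537

Part I: total draws C(9,3) = 84; favorable C(3,2)*C(6,1) = 18; P = 3/14; answer 3/14
Part II: R1 = 3/14; threaded value p + q = 17; m = -22; cross terms: (10*20 - 32*-22)=904, (32*28 - -37*20)=1636, (-37*-22 - 10*28)=534; twice the area = |3074| = 3074; area = 1537; answer 1537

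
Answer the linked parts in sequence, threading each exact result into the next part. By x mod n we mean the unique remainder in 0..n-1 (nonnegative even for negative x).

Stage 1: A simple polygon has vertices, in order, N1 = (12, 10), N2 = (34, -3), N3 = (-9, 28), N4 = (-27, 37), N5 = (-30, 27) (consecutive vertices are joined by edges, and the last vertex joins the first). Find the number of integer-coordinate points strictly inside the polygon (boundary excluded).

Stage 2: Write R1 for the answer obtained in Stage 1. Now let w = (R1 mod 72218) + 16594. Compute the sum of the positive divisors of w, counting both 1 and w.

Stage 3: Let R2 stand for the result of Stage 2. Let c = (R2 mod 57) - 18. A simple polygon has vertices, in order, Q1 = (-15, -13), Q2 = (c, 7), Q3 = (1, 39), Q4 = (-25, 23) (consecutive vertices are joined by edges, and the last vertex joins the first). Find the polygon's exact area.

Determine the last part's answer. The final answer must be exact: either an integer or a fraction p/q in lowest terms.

Stage 1: cross terms: (12*-3 - 34*10)=-376, (34*28 - -9*-3)=925, (-9*37 - -27*28)=423, (-27*27 - -30*37)=381, (-30*10 - 12*27)=-624; twice the area = |729| = 729; area = 729/2; boundary points = 1 + 1 + 9 + 1 + 1 = 13; strictly interior points = area - boundary/2 + 1 = 359; answer 359
Stage 2: R1 = 359; w = 16953; 16953 = 3 * 5651; sigma = (1 + 3) * (1 + 5651) = 4 * 5652 = 22608; answer 22608
Stage 3: R2 = 22608; c = 18; cross terms: (-15*7 - 18*-13)=129, (18*39 - 1*7)=695, (1*23 - -25*39)=998, (-25*-13 - -15*23)=670; twice the area = |2492| = 2492; area = 1246; answer 1246

1246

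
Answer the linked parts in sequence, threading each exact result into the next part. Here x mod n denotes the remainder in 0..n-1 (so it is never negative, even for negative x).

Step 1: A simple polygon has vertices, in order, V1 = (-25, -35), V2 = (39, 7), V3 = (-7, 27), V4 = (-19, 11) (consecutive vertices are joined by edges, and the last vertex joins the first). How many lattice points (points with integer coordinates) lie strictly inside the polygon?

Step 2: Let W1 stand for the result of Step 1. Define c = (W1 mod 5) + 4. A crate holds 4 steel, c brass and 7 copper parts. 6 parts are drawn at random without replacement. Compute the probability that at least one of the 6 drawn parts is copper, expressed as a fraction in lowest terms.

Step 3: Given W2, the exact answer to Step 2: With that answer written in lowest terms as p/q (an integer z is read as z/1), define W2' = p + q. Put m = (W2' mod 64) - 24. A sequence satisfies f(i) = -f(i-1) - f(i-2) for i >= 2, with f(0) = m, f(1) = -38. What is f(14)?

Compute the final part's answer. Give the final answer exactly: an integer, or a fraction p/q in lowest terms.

Step 1: cross terms: (-25*7 - 39*-35)=1190, (39*27 - -7*7)=1102, (-7*11 - -19*27)=436, (-19*-35 - -25*11)=940; twice the area = |3668| = 3668; area = 1834; boundary points = 2 + 2 + 4 + 2 = 10; strictly interior points = area - boundary/2 + 1 = 1830; answer 1830
Step 2: W1 = 1830; c = 4; total draws C(15,6) = 5005; complement C(8,6) = 28; favorable 5005 - 28 = 4977; P = 711/715; answer 711/715
Step 3: W2 = 711/715; threaded value p + q = 1426; m = -6; f(2) = -1*(-38) - 1*(-6) = 44; iterating: f(2)=44, f(3)=-6, f(4)=-38, f(5)=44, f(6)=-6, f(7)=-38, f(8)=44, f(9)=-6, f(10)=-38, f(11)=44, f(12)=-6, f(13)=-38, f(14)=44; answer 44

44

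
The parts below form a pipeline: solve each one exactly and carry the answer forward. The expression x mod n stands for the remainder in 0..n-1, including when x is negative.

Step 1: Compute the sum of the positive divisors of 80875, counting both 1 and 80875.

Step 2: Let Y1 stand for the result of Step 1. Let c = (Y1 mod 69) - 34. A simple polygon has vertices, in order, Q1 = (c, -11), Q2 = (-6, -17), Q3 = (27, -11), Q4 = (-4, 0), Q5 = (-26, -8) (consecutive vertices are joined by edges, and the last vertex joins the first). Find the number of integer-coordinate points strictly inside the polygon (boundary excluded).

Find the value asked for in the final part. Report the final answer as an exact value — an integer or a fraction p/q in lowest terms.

Step 1: 80875 = 5^3 * 647; sigma = (1 + 5 + 25 + 125) * (1 + 647) = 156 * 648 = 101088; answer 101088
Step 2: Y1 = 101088; c = -31; cross terms: (-31*-17 - -6*-11)=461, (-6*-11 - 27*-17)=525, (27*0 - -4*-11)=-44, (-4*-8 - -26*0)=32, (-26*-11 - -31*-8)=38; twice the area = |1012| = 1012; area = 506; boundary points = 1 + 3 + 1 + 2 + 1 = 8; strictly interior points = area - boundary/2 + 1 = 503; answer 503

503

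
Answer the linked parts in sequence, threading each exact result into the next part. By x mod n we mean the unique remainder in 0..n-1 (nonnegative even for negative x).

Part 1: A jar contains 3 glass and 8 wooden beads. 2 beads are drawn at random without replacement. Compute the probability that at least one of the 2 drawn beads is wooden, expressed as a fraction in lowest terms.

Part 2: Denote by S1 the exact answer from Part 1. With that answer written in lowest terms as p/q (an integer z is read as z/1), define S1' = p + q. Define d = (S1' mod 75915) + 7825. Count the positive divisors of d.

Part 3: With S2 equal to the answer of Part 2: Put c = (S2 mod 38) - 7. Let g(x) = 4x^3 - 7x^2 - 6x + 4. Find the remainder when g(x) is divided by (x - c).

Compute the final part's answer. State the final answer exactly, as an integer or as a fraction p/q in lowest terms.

Part 1: total draws C(11,2) = 55; complement C(3,2) = 3; favorable 55 - 3 = 52; P = 52/55; answer 52/55
Part 2: S1 = 52/55; threaded value p + q = 107; d = 7932; 7932 = 2^2 * 3 * 661; number of divisors = (2+1) * (1+1) * (1+1) = 12; answer 12
Part 3: S2 = 12; c = 5; remainder = value at the root: 4*(5)^3 - 7*(5)^2 - 6*(5)^1 + 4 = (500) + (-175) + (-30) + (4) = 299; answer 299

299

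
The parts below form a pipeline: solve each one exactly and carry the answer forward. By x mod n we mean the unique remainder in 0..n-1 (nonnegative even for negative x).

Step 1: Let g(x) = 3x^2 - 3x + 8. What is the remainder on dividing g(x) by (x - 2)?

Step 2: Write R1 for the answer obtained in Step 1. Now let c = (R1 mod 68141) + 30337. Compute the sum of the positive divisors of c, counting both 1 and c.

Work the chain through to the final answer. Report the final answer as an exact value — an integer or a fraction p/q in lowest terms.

Step 1: remainder = value at the root: 3*(2)^2 - 3*(2)^1 + 8 = (12) + (-6) + (8) = 14; answer 14
Step 2: R1 = 14; c = 30351; 30351 = 3 * 67 * 151; sigma = (1 + 3) * (1 + 67) * (1 + 151) = 4 * 68 * 152 = 41344; answer 41344

41344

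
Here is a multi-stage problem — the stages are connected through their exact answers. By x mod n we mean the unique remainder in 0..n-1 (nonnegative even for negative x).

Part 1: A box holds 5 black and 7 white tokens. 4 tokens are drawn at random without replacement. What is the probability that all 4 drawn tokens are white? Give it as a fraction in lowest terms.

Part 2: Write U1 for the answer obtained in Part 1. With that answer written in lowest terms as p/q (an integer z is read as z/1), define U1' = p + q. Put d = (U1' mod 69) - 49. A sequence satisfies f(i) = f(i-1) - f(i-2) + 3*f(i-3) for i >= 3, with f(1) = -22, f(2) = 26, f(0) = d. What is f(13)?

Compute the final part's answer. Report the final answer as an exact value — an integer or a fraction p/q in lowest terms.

Part 1: total draws C(12,4) = 495; favorable C(7,4) = 35; P = 7/99; answer 7/99
Part 2: U1 = 7/99; threaded value p + q = 106; d = -12; f(3) = 1*(26) - 1*(-22) + 3*(-12) = 12; iterating: f(3)=12, f(4)=-80, f(5)=-14, f(6)=102, f(7)=-124, f(8)=-268, f(9)=162, f(10)=58, f(11)=-908, f(12)=-480, f(13)=602; answer 602

602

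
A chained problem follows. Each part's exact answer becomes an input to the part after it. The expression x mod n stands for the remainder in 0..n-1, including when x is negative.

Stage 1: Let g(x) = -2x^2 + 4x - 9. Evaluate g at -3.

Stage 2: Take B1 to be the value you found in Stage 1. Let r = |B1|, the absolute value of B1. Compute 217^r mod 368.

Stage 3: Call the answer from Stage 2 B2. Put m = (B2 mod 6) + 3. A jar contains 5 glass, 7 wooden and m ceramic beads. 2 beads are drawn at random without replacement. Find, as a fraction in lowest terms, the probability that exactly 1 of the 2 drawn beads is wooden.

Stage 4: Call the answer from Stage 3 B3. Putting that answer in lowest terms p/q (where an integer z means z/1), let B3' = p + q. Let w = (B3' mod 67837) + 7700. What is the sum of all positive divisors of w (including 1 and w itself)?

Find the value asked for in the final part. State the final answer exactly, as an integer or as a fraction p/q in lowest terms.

Stage 1: -2*(-3)^2 + 4*(-3)^1 - 9 = (-18) + (-12) + (-9) = -39; answer -39
Stage 2: B1 = -39; r = 39; squarings mod 368: 217^1=217, 217^2=353, 217^4=225, 217^8=209, 217^16=257, 217^32=177; 217^39 = 217^1 * 217^2 * 217^4 * 217^32 = 201 (mod 368); answer 201
Stage 3: B2 = 201; m = 6; total draws C(18,2) = 153; favorable C(7,1)*C(11,1) = 77; P = 77/153; answer 77/153
Stage 4: B3 = 77/153; threaded value p + q = 230; w = 7930; 7930 = 2 * 5 * 13 * 61; sigma = (1 + 2) * (1 + 5) * (1 + 13) * (1 + 61) = 3 * 6 * 14 * 62 = 15624; answer 15624

15624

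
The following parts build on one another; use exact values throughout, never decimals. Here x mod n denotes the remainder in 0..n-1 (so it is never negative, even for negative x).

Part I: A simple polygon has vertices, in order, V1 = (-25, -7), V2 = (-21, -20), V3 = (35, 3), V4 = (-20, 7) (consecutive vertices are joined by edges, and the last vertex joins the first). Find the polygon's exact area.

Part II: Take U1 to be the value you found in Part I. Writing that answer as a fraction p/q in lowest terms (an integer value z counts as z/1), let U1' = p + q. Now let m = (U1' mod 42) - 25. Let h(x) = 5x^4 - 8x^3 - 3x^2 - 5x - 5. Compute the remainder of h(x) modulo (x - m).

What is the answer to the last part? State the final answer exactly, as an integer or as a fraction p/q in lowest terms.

Part I: cross terms: (-25*-20 - -21*-7)=353, (-21*3 - 35*-20)=637, (35*7 - -20*3)=305, (-20*-7 - -25*7)=315; twice the area = |1610| = 1610; area = 805; answer 805
Part II: U1 = 805; threaded value p + q = 806; m = -17; remainder = value at the root: 5*(-17)^4 - 8*(-17)^3 - 3*(-17)^2 - 5*(-17)^1 - 5 = (417605) + (39304) + (-867) + (85) + (-5) = 456122; answer 456122

456122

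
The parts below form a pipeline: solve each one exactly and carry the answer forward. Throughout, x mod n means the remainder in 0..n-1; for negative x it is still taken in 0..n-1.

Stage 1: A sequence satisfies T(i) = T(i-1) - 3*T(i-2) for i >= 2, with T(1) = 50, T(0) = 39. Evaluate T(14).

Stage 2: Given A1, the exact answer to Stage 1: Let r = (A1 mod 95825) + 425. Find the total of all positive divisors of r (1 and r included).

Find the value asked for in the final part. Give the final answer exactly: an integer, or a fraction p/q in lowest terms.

26352

Stage 1: T(2) = 1*(50) - 3*(39) = -67; iterating: T(2)=-67, T(3)=-217, T(4)=-16, T(5)=635, T(6)=683, T(7)=-1222, T(8)=-3271, T(9)=395, T(10)=10208, T(11)=9023, T(12)=-21601, T(13)=-48670, T(14)=16133; answer 16133
Stage 2: A1 = 16133; r = 16558; 16558 = 2 * 17 * 487; sigma = (1 + 2) * (1 + 17) * (1 + 487) = 3 * 18 * 488 = 26352; answer 26352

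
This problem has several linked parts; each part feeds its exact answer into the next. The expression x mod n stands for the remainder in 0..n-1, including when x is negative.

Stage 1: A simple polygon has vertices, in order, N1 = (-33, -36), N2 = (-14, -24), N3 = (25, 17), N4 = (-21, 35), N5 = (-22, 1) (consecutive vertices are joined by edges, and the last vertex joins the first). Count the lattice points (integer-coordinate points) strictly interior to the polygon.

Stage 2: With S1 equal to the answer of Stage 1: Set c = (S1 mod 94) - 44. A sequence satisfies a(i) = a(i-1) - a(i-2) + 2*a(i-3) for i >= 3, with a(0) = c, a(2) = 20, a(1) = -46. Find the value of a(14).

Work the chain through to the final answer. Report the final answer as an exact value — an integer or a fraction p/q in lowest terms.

244

Stage 1: cross terms: (-33*-24 - -14*-36)=288, (-14*17 - 25*-24)=362, (25*35 - -21*17)=1232, (-21*1 - -22*35)=749, (-22*-36 - -33*1)=825; twice the area = |3456| = 3456; area = 1728; boundary points = 1 + 1 + 2 + 1 + 1 = 6; strictly interior points = area - boundary/2 + 1 = 1726; answer 1726
Stage 2: S1 = 1726; c = -10; a(3) = 1*(20) - 1*(-46) + 2*(-10) = 46; iterating: a(3)=46, a(4)=-66, a(5)=-72, a(6)=86, a(7)=26, a(8)=-204, a(9)=-58, a(10)=198, a(11)=-152, a(12)=-466, a(13)=82, a(14)=244; answer 244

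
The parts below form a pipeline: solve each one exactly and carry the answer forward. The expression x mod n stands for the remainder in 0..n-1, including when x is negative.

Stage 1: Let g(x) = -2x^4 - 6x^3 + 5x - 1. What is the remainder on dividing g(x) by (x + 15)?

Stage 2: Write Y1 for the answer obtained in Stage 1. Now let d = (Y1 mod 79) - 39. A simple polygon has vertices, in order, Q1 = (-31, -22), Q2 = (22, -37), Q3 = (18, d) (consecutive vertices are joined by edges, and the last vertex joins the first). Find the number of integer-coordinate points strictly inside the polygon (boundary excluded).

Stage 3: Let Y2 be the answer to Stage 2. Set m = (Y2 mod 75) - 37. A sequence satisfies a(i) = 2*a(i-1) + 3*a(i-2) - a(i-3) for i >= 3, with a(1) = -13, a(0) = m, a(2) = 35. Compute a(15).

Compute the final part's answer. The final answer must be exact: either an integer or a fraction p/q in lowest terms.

29938259

Stage 1: remainder = value at the root: -2*(-15)^4 - 6*(-15)^3 + 5*(-15)^1 - 1 = (-101250) + (20250) + (-75) + (-1) = -81076; answer -81076
Stage 2: Y1 = -81076; d = 18; cross terms: (-31*-37 - 22*-22)=1631, (22*18 - 18*-37)=1062, (18*-22 - -31*18)=162; twice the area = |2855| = 2855; area = 2855/2; boundary points = 1 + 1 + 1 = 3; strictly interior points = area - boundary/2 + 1 = 1427; answer 1427
Stage 3: Y2 = 1427; m = -35; a(3) = 2*(35) + 3*(-13) - 1*(-35) = 66; iterating: a(3)=66, a(4)=250, a(5)=663, a(6)=2010, a(7)=5759, a(8)=16885, a(9)=49037, a(10)=142970, a(11)=416166, a(12)=1212205, a(13)=3529938, a(14)=10280325, a(15)=29938259; answer 29938259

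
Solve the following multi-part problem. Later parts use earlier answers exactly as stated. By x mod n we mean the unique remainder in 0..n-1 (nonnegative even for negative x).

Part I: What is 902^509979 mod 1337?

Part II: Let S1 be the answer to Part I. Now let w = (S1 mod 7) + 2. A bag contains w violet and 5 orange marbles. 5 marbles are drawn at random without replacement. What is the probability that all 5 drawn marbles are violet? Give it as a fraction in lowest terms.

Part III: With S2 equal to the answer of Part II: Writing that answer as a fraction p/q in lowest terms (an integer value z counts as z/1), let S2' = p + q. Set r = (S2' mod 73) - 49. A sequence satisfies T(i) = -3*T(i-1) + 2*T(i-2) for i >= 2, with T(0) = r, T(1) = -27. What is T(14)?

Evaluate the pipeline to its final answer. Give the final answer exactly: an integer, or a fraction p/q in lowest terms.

202082909

Part I: squarings mod 1337: 902^1=902, 902^2=708, 902^4=1226, 902^8=288, 902^16=50, 902^32=1163, 902^64=862, 902^128=1009, 902^256=624, 902^512=309, 902^1024=554, 902^2048=743, 902^4096=1205, 902^8192=43, 902^16384=512, 902^32768=92, 902^65536=442, 902^131072=162, 902^262144=841; 902^509979 = 902^1 * 902^2 * 902^8 * 902^16 * 902^2048 * 902^16384 * 902^32768 * 902^65536 * 902^131072 * 902^262144 = 566 (mod 1337); answer 566
Part II: S1 = 566; w = 8; total draws C(13,5) = 1287; favorable C(8,5) = 56; P = 56/1287; answer 56/1287
Part III: S2 = 56/1287; threaded value p + q = 1343; r = -20; T(2) = -3*(-27) + 2*(-20) = 41; iterating: T(2)=41, T(3)=-177, T(4)=613, T(5)=-2193, T(6)=7805, T(7)=-27801, T(8)=99013, T(9)=-352641, T(10)=1255949, T(11)=-4473129, T(12)=15931285, T(13)=-56740113, T(14)=202082909; answer 202082909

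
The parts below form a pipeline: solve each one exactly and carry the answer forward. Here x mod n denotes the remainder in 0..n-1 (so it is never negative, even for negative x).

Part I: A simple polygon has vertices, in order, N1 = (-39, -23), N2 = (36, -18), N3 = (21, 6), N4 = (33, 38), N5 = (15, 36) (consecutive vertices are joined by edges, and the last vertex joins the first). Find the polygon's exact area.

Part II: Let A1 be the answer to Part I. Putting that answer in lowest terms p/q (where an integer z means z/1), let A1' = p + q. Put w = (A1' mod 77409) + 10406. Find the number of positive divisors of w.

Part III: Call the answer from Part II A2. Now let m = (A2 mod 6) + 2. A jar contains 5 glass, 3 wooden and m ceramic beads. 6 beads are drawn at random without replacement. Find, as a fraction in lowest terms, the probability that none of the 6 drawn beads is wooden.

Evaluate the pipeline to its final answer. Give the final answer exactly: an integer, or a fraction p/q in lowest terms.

Part I: cross terms: (-39*-18 - 36*-23)=1530, (36*6 - 21*-18)=594, (21*38 - 33*6)=600, (33*36 - 15*38)=618, (15*-23 - -39*36)=1059; twice the area = |4401| = 4401; area = 4401/2; answer 4401/2
Part II: A1 = 4401/2; threaded value p + q = 4403; w = 14809; 14809 = 59 * 251; number of divisors = (1+1) * (1+1) = 4; answer 4
Part III: A2 = 4; m = 6; total draws C(14,6) = 3003; favorable C(11,6) = 462; P = 2/13; answer 2/13

2/13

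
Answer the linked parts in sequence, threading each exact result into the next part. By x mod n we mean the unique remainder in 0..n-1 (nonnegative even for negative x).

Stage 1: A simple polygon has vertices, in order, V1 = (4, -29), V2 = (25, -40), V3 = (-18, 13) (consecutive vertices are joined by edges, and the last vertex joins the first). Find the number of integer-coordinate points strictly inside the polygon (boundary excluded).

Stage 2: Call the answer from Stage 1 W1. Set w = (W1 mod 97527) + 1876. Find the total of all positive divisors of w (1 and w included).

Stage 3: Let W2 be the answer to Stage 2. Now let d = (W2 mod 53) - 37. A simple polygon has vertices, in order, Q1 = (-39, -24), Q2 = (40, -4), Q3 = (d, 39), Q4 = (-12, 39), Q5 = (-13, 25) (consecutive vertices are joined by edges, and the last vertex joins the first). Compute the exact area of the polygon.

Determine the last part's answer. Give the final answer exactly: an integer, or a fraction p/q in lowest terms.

Stage 1: cross terms: (4*-40 - 25*-29)=565, (25*13 - -18*-40)=-395, (-18*-29 - 4*13)=470; twice the area = |640| = 640; area = 320; boundary points = 1 + 1 + 2 = 4; strictly interior points = area - boundary/2 + 1 = 319; answer 319
Stage 2: W1 = 319; w = 2195; 2195 = 5 * 439; sigma = (1 + 5) * (1 + 439) = 6 * 440 = 2640; answer 2640
Stage 3: W2 = 2640; d = 6; cross terms: (-39*-4 - 40*-24)=1116, (40*39 - 6*-4)=1584, (6*39 - -12*39)=702, (-12*25 - -13*39)=207, (-13*-24 - -39*25)=1287; twice the area = |4896| = 4896; area = 2448; answer 2448

2448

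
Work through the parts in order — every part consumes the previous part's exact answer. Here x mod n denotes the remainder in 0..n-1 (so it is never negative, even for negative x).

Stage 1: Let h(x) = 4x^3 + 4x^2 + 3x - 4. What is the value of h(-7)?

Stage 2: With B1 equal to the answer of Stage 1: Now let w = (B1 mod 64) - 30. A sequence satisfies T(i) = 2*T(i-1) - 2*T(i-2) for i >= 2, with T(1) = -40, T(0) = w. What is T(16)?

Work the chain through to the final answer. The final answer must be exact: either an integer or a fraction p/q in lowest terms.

Stage 1: 4*(-7)^3 + 4*(-7)^2 + 3*(-7)^1 - 4 = (-1372) + (196) + (-21) + (-4) = -1201; answer -1201
Stage 2: B1 = -1201; w = -15; T(2) = 2*(-40) - 2*(-15) = -50; iterating: T(2)=-50, T(3)=-20, T(4)=60, T(5)=160, T(6)=200, T(7)=80, T(8)=-240, T(9)=-640, T(10)=-800, T(11)=-320, T(12)=960, T(13)=2560, T(14)=3200, T(15)=1280, T(16)=-3840; answer -3840

-3840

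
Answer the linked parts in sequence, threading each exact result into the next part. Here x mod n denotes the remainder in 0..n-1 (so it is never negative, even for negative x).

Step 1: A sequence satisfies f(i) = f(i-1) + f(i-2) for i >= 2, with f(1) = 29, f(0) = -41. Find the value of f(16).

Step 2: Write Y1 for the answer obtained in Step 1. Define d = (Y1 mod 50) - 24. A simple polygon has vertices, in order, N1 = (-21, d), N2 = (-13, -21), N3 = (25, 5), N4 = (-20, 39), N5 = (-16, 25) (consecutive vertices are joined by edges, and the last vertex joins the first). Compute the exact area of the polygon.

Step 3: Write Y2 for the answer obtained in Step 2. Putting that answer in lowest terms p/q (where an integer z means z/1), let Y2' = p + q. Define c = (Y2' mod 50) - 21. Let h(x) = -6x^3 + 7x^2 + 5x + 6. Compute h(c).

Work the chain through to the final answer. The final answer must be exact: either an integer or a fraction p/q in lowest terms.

Step 1: f(2) = 1*(29) + 1*(-41) = -12; iterating: f(2)=-12, f(3)=17, f(4)=5, f(5)=22, f(6)=27, f(7)=49, f(8)=76, f(9)=125, f(10)=201, f(11)=326, f(12)=527, f(13)=853, f(14)=1380, f(15)=2233, f(16)=3613; answer 3613
Step 2: Y1 = 3613; d = -11; cross terms: (-21*-21 - -13*-11)=298, (-13*5 - 25*-21)=460, (25*39 - -20*5)=1075, (-20*25 - -16*39)=124, (-16*-11 - -21*25)=701; twice the area = |2658| = 2658; area = 1329; answer 1329
Step 3: Y2 = 1329; threaded value p + q = 1330; c = 9; -6*(9)^3 + 7*(9)^2 + 5*(9)^1 + 6 = (-4374) + (567) + (45) + (6) = -3756; answer -3756

-3756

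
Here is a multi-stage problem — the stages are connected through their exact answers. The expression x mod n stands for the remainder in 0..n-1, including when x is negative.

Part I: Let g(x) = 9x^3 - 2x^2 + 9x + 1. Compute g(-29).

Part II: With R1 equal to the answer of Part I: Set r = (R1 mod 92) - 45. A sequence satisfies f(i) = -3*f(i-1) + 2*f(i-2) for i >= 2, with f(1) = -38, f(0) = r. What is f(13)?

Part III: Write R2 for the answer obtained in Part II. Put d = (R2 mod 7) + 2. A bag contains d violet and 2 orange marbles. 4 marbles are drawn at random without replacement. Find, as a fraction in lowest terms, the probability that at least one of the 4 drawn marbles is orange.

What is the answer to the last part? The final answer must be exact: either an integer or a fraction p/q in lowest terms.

11/14

Part I: 9*(-29)^3 - 2*(-29)^2 + 9*(-29)^1 + 1 = (-219501) + (-1682) + (-261) + (1) = -221443; answer -221443
Part II: R1 = -221443; r = -44; f(2) = -3*(-38) + 2*(-44) = 26; iterating: f(2)=26, f(3)=-154, f(4)=514, f(5)=-1850, f(6)=6578, f(7)=-23434, f(8)=83458, f(9)=-297242, f(10)=1058642, f(11)=-3770410, f(12)=13428514, f(13)=-47826362; answer -47826362
Part III: R2 = -47826362; d = 6; total draws C(8,4) = 70; complement C(6,4) = 15; favorable 70 - 15 = 55; P = 11/14; answer 11/14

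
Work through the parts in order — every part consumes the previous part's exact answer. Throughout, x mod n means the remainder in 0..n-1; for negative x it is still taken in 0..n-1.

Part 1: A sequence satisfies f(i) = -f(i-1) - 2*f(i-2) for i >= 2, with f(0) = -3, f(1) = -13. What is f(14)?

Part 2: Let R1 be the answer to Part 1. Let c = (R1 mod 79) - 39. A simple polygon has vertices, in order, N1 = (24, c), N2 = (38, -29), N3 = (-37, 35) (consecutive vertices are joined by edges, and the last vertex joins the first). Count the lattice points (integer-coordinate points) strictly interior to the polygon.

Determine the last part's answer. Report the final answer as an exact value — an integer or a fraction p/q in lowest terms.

1989

Part 1: f(2) = -1*(-13) - 2*(-3) = 19; iterating: f(2)=19, f(3)=7, f(4)=-45, f(5)=31, f(6)=59, f(7)=-121, f(8)=3, f(9)=239, f(10)=-245, f(11)=-233, f(12)=723, f(13)=-257, f(14)=-1189; answer -1189
Part 2: R1 = -1189; c = 36; cross terms: (24*-29 - 38*36)=-2064, (38*35 - -37*-29)=257, (-37*36 - 24*35)=-2172; twice the area = |-3979| = 3979; area = 3979/2; boundary points = 1 + 1 + 1 = 3; strictly interior points = area - boundary/2 + 1 = 1989; answer 1989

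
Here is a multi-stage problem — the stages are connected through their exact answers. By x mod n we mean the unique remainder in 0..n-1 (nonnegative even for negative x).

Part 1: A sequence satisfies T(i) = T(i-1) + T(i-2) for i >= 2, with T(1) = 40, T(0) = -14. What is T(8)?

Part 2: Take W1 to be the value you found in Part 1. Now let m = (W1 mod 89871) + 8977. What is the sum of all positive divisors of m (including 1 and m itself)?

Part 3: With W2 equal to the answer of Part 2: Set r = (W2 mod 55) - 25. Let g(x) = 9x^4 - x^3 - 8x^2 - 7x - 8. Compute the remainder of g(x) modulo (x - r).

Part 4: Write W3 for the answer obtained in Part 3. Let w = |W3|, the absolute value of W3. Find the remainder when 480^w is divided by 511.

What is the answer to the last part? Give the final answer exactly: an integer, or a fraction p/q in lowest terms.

340

Part 1: T(2) = 1*(40) + 1*(-14) = 26; iterating: T(2)=26, T(3)=66, T(4)=92, T(5)=158, T(6)=250, T(7)=408, T(8)=658; answer 658
Part 2: W1 = 658; m = 9635; 9635 = 5 * 41 * 47; sigma = (1 + 5) * (1 + 41) * (1 + 47) = 6 * 42 * 48 = 12096; answer 12096
Part 3: W2 = 12096; r = 26; remainder = value at the root: 9*(26)^4 - 1*(26)^3 - 8*(26)^2 - 7*(26)^1 - 8 = (4112784) + (-17576) + (-5408) + (-182) + (-8) = 4089610; answer 4089610
Part 4: W3 = 4089610; w = 4089610; squarings mod 511: 480^1=480, 480^2=450, 480^4=144, 480^8=296, 480^16=235, 480^32=37, 480^64=347, 480^128=324, 480^256=221, 480^512=296, 480^1024=235, 480^2048=37, 480^4096=347, 480^8192=324, 480^16384=221, 480^32768=296, 480^65536=235, 480^131072=37, 480^262144=347, 480^524288=324, 480^1048576=221, 480^2097152=296; 480^4089610 = 480^2 * 480^8 * 480^256 * 480^512 * 480^1024 * 480^8192 * 480^16384 * 480^131072 * 480^262144 * 480^524288 * 480^1048576 * 480^2097152 = 340 (mod 511); answer 340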